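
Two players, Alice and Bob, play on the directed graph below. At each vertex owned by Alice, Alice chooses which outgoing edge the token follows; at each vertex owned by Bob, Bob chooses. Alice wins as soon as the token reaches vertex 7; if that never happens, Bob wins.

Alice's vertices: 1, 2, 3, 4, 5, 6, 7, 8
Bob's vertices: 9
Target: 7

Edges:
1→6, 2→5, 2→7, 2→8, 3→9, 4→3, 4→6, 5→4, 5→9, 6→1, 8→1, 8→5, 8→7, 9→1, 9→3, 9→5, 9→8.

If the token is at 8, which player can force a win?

A0 = {7}
A1: add {2, 8} — 2 (Alice) has 2→7; 8 (Alice) has 8→7.
A2 = A1; e.g. 1 (Alice) has no edge into A1. Fixed point.
8 ∈ A1, so Alice can force the target.

Alice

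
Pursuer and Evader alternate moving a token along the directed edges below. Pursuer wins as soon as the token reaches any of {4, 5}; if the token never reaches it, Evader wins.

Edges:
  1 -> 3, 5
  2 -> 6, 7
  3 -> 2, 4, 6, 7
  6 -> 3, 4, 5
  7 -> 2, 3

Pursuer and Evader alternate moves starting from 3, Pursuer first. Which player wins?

Track states (vertex, player-to-move).
A0 = {(4,Pursuer), (4,Evader), (5,Pursuer), (5,Evader)}
A1: add {(1,Pursuer), (3,Pursuer), (6,Pursuer)}.
(3,Pursuer) ∈ A1 ⇒ Pursuer forces the target.

Pursuer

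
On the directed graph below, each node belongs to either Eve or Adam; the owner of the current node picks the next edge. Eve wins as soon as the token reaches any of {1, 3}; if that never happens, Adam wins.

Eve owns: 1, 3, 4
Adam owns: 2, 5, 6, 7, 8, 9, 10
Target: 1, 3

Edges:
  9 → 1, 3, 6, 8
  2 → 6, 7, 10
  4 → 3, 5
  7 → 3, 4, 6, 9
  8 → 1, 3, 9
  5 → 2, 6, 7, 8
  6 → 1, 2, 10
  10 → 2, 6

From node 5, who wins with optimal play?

A0 = {1, 3}
A1: add {4} — 4 (Eve) has 4→3.
A2 = A1; e.g. 2 (Adam) can still go to 6. Fixed point.
5 never enters the attractor, so Adam can avoid the target forever.

Adam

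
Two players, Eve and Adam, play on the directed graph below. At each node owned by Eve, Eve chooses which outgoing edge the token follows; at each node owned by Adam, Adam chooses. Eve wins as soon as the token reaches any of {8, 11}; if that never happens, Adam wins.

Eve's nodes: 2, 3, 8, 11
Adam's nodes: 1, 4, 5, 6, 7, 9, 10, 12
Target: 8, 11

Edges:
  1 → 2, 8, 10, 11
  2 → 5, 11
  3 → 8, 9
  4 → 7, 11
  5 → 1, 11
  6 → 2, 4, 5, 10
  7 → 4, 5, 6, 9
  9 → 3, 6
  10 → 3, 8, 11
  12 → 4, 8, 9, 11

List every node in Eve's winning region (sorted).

A0 = {8, 11}
A1: add {2, 3} — 2 (Eve) has 2→11; 3 (Eve) has 3→8.
A2: add {10} — 10 (Adam): all of {3, 8, 11} already in.
A3: add {1} — 1 (Adam): all of {2, 8, 10, 11} already in.
A4: add {5} — 5 (Adam): all of {1, 11} already in.
A5 = A4; e.g. 4 (Adam) can still go to 7. Fixed point.
Eve's winning region = {1, 2, 3, 5, 8, 10, 11}.

1, 2, 3, 5, 8, 10, 11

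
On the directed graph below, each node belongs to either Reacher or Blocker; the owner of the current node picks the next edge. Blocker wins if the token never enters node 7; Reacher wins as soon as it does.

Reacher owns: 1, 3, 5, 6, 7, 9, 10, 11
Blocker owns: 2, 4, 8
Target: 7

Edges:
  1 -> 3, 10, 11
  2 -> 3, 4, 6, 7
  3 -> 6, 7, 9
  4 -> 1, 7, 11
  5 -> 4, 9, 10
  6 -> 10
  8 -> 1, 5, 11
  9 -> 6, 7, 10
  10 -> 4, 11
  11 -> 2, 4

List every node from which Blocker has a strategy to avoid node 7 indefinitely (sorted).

A0 = {7}
A1: add {3, 9} — 3 (Reacher) has 3→7; 9 (Reacher) has 9→7.
A2: add {1, 5} — 1 (Reacher) has 1→3; 5 (Reacher) has 5→9.
A3 = A2; e.g. 2 (Blocker) can still go to 4. Fixed point.
Reacher's attractor = {1, 3, 5, 7, 9}; Blocker avoids the target exactly from the complement.

2, 4, 6, 8, 10, 11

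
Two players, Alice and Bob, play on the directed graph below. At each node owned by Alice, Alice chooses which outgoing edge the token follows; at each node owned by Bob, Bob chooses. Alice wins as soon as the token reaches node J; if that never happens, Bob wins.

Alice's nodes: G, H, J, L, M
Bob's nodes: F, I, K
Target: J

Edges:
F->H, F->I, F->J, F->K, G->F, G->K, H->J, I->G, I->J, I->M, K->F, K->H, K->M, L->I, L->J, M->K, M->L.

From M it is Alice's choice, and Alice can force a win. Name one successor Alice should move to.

L

A0 = {J}
A1: add {H, L} — H (Alice) has H→J; L (Alice) has L→J.
A2: add {M} — M (Alice) has M→L.
A3 = A2; e.g. F (Bob) can still go to I. Fixed point.
From M, successor L is in the attractor (rank 1); the other successor K is not.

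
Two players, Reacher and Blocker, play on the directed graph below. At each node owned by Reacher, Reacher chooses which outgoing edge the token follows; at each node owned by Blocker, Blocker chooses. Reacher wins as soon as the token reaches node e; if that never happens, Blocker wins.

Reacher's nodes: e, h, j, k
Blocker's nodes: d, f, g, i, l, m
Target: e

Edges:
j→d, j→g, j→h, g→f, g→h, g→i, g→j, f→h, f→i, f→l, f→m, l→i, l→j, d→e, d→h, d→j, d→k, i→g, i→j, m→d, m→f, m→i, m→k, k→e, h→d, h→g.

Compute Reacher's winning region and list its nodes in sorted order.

e, k

A0 = {e}
A1: add {k} — k (Reacher) has k→e.
A2 = A1; e.g. d (Blocker) can still go to h. Fixed point.
Reacher's winning region = {e, k}.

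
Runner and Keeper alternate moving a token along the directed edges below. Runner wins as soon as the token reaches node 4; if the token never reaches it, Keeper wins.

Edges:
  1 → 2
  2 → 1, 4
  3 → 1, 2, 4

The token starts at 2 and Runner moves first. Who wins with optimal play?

Runner

Track states (vertex, player-to-move).
A0 = {(4,Runner), (4,Keeper)}
A1: add {(2,Runner), (3,Runner)}.
(2,Runner) ∈ A1 ⇒ Runner forces the target.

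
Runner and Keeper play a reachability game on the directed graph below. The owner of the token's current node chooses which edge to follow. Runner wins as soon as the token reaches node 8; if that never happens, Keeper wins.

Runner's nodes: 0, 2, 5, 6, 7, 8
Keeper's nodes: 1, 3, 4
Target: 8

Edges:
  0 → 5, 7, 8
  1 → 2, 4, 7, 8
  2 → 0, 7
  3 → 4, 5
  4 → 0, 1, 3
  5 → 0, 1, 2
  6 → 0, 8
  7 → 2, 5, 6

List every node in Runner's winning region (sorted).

0, 2, 5, 6, 7, 8

A0 = {8}
A1: add {0, 6} — 0 (Runner) has 0→8; 6 (Runner) has 6→8.
A2: add {2, 5, 7} — 2 (Runner) has 2→0; 5 (Runner) has 5→0; 7 (Runner) has 7→6.
A3 = A2; e.g. 1 (Keeper) can still go to 4. Fixed point.
Runner's winning region = {0, 2, 5, 6, 7, 8}.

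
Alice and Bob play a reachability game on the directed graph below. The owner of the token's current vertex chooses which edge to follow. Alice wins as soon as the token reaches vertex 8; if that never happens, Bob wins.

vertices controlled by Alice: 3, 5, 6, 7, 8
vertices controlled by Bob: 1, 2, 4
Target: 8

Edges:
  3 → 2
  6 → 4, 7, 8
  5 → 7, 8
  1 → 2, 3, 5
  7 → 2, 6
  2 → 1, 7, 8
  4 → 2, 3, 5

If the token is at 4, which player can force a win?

A0 = {8}
A1: add {5, 6} — 5 (Alice) has 5→8; 6 (Alice) has 6→8.
A2: add {7} — 7 (Alice) has 7→6.
A3 = A2; e.g. 1 (Bob) can still go to 2. Fixed point.
4 never enters the attractor, so Bob can avoid the target forever.

Bob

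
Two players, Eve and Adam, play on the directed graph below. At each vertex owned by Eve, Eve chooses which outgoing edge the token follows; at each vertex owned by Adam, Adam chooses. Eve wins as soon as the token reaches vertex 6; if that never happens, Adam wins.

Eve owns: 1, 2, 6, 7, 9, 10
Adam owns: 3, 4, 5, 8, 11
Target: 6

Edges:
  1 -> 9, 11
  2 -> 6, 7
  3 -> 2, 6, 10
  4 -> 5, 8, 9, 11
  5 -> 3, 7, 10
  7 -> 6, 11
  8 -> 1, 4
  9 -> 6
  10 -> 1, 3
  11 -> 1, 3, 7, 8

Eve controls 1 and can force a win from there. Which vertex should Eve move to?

9

A0 = {6}
A1: add {2, 7, 9} — 2 (Eve) has 2→6; 7 (Eve) has 7→6; 9 (Eve) has 9→6.
A2: add {1} — 1 (Eve) has 1→9.
A3: add {10} — 10 (Eve) has 10→1.
A4: add {3} — 3 (Adam): all of {2, 6, 10} already in.
A5: add {5} — 5 (Adam): all of {3, 7, 10} already in.
A6 = A5; e.g. 4 (Adam) can still go to 8. Fixed point.
From 1, successor 9 is in the attractor (rank 1); the other successor 11 is not.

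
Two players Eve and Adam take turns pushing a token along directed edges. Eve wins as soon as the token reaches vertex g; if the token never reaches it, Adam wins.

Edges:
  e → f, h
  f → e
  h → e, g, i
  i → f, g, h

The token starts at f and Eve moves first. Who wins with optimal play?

Adam

Track states (vertex, player-to-move).
A0 = {(g,Eve), (g,Adam)}
A1: add {(h,Eve), (i,Eve)}.
A2 = A1; e.g. (e,Eve) stays out. (f,Eve) never enters ⇒ Adam avoids the target.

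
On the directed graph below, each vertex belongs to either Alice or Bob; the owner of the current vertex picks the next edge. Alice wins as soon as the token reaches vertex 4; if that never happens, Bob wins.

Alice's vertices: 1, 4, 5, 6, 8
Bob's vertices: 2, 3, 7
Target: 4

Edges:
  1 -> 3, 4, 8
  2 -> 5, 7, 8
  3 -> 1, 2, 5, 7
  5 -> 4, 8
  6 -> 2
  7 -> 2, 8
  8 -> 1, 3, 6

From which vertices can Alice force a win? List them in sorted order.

A0 = {4}
A1: add {1, 5} — 1 (Alice) has 1→4; 5 (Alice) has 5→4.
A2: add {8} — 8 (Alice) has 8→1.
A3 = A2; e.g. 2 (Bob) can still go to 7. Fixed point.
Alice's winning region = {1, 4, 5, 8}.

1, 4, 5, 8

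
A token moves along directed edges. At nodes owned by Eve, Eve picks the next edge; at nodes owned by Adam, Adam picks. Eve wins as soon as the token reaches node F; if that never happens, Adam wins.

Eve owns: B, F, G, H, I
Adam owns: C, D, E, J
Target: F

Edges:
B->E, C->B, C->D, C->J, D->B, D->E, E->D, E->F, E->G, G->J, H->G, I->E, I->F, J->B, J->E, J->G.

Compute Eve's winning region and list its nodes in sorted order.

A0 = {F}
A1: add {I} — I (Eve) has I→F.
A2 = A1; e.g. B (Eve) has no edge into A1. Fixed point.
Eve's winning region = {F, I}.

F, I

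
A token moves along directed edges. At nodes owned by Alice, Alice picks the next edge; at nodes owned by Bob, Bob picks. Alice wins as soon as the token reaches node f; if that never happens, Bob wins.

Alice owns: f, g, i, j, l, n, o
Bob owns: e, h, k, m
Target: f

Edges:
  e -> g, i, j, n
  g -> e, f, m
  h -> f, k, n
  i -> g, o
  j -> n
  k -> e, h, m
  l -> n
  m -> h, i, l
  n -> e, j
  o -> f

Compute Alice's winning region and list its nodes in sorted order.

f, g, i, o

A0 = {f}
A1: add {g, o} — g (Alice) has g→f; o (Alice) has o→f.
A2: add {i} — i (Alice) has i→g.
A3 = A2; e.g. e (Bob) can still go to j. Fixed point.
Alice's winning region = {f, g, i, o}.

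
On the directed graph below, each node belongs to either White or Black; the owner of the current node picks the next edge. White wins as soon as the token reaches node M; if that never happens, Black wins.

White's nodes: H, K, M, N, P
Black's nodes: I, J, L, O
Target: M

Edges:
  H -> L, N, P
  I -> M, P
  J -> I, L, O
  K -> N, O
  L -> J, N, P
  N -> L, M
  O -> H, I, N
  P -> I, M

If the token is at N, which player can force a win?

White

A0 = {M}
A1: add {N, P} — N (White) has N→M; P (White) has P→M.
N ∈ A1, so White can force the target.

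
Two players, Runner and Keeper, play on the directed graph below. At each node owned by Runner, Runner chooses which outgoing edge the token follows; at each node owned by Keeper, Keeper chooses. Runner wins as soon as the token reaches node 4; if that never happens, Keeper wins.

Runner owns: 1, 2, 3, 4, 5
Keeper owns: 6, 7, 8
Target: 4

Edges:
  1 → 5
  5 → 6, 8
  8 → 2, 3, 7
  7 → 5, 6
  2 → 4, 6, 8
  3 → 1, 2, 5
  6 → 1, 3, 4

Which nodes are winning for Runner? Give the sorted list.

A0 = {4}
A1: add {2} — 2 (Runner) has 2→4.
A2: add {3} — 3 (Runner) has 3→2.
A3 = A2; e.g. 1 (Runner) has no edge into A2. Fixed point.
Runner's winning region = {2, 3, 4}.

2, 3, 4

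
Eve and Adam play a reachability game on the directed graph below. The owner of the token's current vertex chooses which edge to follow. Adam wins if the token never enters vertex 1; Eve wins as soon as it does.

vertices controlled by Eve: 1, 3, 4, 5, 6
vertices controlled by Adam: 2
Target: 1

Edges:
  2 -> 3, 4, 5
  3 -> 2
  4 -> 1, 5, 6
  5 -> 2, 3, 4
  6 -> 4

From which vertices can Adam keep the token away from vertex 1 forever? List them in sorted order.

2, 3

A0 = {1}
A1: add {4} — 4 (Eve) has 4→1.
A2: add {5, 6} — 5 (Eve) has 5→4; 6 (Eve) has 6→4.
A3 = A2; e.g. 2 (Adam) can still go to 3. Fixed point.
Eve's attractor = {1, 4, 5, 6}; Adam avoids the target exactly from the complement.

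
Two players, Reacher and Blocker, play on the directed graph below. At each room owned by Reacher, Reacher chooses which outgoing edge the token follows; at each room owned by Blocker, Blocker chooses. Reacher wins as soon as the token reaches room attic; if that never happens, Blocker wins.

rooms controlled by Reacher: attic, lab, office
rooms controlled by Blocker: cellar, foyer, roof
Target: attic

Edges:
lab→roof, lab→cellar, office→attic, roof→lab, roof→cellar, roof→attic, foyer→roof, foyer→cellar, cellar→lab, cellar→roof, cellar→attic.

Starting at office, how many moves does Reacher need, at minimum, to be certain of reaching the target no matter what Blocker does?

1

A0 = {attic}
A1: add {office} — office (Reacher) has office→attic.
A2 = A1; e.g. lab (Reacher) has no edge into A1. Fixed point.
office enters the attractor at level 1, so Reacher can force the target in 1 move from there.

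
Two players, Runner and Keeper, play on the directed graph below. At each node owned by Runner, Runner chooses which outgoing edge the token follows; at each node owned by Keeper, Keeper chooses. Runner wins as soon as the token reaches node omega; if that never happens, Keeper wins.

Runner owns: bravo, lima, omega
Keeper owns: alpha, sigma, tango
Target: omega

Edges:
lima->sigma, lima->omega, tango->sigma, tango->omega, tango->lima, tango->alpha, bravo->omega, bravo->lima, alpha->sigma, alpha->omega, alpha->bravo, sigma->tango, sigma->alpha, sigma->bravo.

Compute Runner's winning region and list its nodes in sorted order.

bravo, lima, omega

A0 = {omega}
A1: add {bravo, lima} — lima (Runner) has lima→omega; bravo (Runner) has bravo→omega.
A2 = A1; e.g. sigma (Keeper) can still go to tango. Fixed point.
Runner's winning region = {bravo, lima, omega}.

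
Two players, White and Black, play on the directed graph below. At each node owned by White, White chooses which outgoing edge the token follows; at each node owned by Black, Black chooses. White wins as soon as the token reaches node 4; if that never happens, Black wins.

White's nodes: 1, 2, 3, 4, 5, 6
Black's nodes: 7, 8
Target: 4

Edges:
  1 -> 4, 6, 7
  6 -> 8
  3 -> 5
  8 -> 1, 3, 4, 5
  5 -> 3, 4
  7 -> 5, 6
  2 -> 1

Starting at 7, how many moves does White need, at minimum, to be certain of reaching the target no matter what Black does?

A0 = {4}
A1: add {1, 5} — 1 (White) has 1→4; 5 (White) has 5→4.
A2: add {2, 3} — 2 (White) has 2→1; 3 (White) has 3→5.
A3: add {8} — 8 (Black): all of {1, 3, 4, 5} already in.
A4: add {6} — 6 (White) has 6→8.
A5: add {7} — 7 (Black): all of {5, 6} already in.
A5 = all vertices. Fixed point.
7 enters the attractor at level 5, so White can force the target in 5 moves from there.

5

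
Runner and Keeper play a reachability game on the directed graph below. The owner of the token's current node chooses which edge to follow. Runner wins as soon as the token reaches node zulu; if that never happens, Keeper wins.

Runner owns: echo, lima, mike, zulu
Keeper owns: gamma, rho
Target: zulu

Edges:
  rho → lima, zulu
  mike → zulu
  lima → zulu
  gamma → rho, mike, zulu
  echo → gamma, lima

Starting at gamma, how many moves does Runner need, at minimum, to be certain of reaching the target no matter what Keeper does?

3

A0 = {zulu}
A1: add {lima, mike} — mike (Runner) has mike→zulu; lima (Runner) has lima→zulu.
A2: add {echo, rho} — echo (Runner) has echo→lima; rho (Keeper): all of {lima, zulu} already in.
A3: add {gamma} — gamma (Keeper): all of {rho, mike, zulu} already in.
A3 = all vertices. Fixed point.
gamma enters the attractor at level 3, so Runner can force the target in 3 moves from there.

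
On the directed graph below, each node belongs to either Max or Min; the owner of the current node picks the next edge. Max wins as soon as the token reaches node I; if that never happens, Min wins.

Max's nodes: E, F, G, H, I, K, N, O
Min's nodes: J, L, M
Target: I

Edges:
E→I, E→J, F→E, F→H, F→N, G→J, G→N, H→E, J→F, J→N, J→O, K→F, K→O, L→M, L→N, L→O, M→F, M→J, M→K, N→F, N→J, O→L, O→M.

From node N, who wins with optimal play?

Max

A0 = {I}
A1: add {E} — E (Max) has E→I.
A2: add {F, H} — F (Max) has F→E; H (Max) has H→E.
A3: add {K, N} — K (Max) has K→F; N (Max) has N→F.
N ∈ A3, so Max can force the target.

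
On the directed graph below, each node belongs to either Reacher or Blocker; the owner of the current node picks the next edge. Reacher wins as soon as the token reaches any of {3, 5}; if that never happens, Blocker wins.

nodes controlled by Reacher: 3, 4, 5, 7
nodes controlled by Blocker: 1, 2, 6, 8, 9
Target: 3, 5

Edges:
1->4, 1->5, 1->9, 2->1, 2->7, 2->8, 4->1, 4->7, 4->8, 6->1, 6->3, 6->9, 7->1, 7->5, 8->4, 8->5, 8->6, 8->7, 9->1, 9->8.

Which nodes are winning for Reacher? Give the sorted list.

A0 = {3, 5}
A1: add {7} — 7 (Reacher) has 7→5.
A2: add {4} — 4 (Reacher) has 4→7.
A3 = A2; e.g. 1 (Blocker) can still go to 9. Fixed point.
Reacher's winning region = {3, 4, 5, 7}.

3, 4, 5, 7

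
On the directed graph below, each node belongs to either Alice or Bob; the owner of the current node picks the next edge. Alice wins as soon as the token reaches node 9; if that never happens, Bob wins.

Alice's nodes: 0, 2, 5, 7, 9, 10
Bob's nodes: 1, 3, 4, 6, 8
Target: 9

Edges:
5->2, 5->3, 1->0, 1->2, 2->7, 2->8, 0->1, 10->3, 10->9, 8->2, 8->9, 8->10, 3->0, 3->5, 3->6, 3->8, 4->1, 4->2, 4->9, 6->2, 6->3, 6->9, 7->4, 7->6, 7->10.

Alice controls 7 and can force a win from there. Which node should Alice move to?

10

A0 = {9}
A1: add {10} — 10 (Alice) has 10→9.
A2: add {7} — 7 (Alice) has 7→10.
A3: add {2} — 2 (Alice) has 2→7.
A4: add {5, 8} — 5 (Alice) has 5→2; 8 (Bob): all of {2, 9, 10} already in.
A5 = A4; e.g. 0 (Alice) has no edge into A4. Fixed point.
From 7, successor 10 is in the attractor (rank 1); the other successors 4, 6 are not.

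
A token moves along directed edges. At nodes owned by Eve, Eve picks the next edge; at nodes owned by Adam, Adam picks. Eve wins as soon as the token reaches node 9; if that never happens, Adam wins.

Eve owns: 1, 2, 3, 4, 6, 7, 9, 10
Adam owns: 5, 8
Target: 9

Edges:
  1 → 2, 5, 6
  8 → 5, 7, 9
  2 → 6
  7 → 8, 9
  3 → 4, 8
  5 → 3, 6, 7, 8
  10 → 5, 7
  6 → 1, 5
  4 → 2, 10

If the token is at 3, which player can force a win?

Eve

A0 = {9}
A1: add {7} — 7 (Eve) has 7→9.
A2: add {10} — 10 (Eve) has 10→7.
A3: add {4} — 4 (Eve) has 4→10.
A4: add {3} — 3 (Eve) has 3→4.
A5 = A4; e.g. 1 (Eve) has no edge into A4. Fixed point.
3 ∈ A4, so Eve can force the target.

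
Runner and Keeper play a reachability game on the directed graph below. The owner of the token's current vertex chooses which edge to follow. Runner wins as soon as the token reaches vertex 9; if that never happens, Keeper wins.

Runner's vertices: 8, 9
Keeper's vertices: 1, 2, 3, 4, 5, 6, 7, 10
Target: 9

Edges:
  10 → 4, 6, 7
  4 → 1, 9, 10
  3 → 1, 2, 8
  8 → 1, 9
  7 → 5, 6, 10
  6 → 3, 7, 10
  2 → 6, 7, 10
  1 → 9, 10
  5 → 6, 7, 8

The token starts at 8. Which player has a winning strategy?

Runner

A0 = {9}
A1: add {8} — 8 (Runner) has 8→9.
A2 = A1; e.g. 1 (Keeper) can still go to 10. Fixed point.
8 ∈ A1, so Runner can force the target.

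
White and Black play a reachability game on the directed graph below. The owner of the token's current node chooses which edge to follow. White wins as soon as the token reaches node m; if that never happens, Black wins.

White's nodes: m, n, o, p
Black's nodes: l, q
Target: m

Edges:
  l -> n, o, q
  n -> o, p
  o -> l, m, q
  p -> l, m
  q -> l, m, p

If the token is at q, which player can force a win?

A0 = {m}
A1: add {o, p} — o (White) has o→m; p (White) has p→m.
A2: add {n} — n (White) has n→o.
A3 = A2; e.g. l (Black) can still go to q. Fixed point.
q never enters the attractor, so Black can avoid the target forever.

Black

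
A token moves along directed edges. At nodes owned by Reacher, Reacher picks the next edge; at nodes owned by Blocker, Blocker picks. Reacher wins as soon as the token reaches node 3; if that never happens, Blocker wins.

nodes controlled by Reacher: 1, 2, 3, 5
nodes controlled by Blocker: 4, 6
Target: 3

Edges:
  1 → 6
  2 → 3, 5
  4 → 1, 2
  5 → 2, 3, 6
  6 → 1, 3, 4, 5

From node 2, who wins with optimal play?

A0 = {3}
A1: add {2, 5} — 2 (Reacher) has 2→3; 5 (Reacher) has 5→3.
A2 = A1; e.g. 1 (Reacher) has no edge into A1. Fixed point.
2 ∈ A1, so Reacher can force the target.

Reacher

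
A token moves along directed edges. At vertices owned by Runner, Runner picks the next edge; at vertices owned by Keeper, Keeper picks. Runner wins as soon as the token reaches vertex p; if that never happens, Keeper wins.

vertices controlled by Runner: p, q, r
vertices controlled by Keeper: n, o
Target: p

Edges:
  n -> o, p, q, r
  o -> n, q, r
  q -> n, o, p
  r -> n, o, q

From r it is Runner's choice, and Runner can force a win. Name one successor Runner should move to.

A0 = {p}
A1: add {q} — q (Runner) has q→p.
A2: add {r} — r (Runner) has r→q.
A3 = A2; e.g. n (Keeper) can still go to o. Fixed point.
From r, successor q is in the attractor (rank 1); the other successors n, o are not.

q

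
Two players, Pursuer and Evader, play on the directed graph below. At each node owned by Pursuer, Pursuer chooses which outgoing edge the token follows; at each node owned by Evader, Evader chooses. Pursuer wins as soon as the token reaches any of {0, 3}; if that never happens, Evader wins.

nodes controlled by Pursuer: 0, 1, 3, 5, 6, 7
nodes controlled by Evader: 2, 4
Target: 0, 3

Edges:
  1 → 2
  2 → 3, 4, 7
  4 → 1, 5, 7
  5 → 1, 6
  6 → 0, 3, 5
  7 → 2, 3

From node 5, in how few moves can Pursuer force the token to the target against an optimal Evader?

A0 = {0, 3}
A1: add {6, 7} — 6 (Pursuer) has 6→0; 7 (Pursuer) has 7→3.
A2: add {5} — 5 (Pursuer) has 5→6.
A3 = A2; e.g. 1 (Pursuer) has no edge into A2. Fixed point.
5 enters the attractor at level 2, so Pursuer can force the target in 2 moves from there.

2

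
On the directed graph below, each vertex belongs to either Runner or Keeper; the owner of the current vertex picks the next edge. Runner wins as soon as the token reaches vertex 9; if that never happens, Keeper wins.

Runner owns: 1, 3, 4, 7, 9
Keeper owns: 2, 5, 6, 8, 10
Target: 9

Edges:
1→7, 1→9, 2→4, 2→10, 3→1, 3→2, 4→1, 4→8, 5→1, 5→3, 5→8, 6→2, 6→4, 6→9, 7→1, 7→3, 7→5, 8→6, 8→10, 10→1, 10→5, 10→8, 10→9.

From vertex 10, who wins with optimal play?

A0 = {9}
A1: add {1} — 1 (Runner) has 1→9.
A2: add {3, 4, 7} — 3 (Runner) has 3→1; 4 (Runner) has 4→1; 7 (Runner) has 7→1.
A3 = A2; e.g. 2 (Keeper) can still go to 10. Fixed point.
10 never enters the attractor, so Keeper can avoid the target forever.

Keeper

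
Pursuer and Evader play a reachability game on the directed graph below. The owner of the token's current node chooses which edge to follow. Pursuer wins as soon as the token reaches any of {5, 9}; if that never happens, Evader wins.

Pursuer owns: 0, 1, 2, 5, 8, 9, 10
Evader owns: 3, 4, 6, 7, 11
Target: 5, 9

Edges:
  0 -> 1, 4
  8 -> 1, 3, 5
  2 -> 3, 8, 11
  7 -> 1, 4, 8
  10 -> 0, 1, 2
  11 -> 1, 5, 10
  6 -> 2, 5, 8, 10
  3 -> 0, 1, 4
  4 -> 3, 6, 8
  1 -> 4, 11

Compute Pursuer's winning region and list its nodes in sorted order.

2, 5, 6, 8, 9, 10

A0 = {5, 9}
A1: add {8} — 8 (Pursuer) has 8→5.
A2: add {2} — 2 (Pursuer) has 2→8.
A3: add {10} — 10 (Pursuer) has 10→2.
A4: add {6} — 6 (Evader): all of {2, 5, 8, 10} already in.
A5 = A4; e.g. 0 (Pursuer) has no edge into A4. Fixed point.
Pursuer's winning region = {2, 5, 6, 8, 9, 10}.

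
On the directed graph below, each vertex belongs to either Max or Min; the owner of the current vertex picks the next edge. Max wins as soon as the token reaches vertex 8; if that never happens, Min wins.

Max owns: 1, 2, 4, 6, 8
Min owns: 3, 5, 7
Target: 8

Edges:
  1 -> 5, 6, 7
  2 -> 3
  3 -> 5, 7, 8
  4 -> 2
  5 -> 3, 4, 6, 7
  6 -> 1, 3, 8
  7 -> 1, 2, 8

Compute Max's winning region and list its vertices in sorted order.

A0 = {8}
A1: add {6} — 6 (Max) has 6→8.
A2: add {1} — 1 (Max) has 1→6.
A3 = A2; e.g. 2 (Max) has no edge into A2. Fixed point.
Max's winning region = {1, 6, 8}.

1, 6, 8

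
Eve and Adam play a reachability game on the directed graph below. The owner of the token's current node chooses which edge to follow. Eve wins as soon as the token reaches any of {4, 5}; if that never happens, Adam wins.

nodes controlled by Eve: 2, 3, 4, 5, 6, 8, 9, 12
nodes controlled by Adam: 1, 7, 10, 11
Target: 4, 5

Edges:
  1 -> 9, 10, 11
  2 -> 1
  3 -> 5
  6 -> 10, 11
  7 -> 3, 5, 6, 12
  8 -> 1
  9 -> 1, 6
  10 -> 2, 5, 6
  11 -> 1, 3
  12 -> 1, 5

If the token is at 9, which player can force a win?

Adam

A0 = {4, 5}
A1: add {3, 12} — 3 (Eve) has 3→5; 12 (Eve) has 12→5.
A2 = A1; e.g. 1 (Adam) can still go to 9. Fixed point.
9 never enters the attractor, so Adam can avoid the target forever.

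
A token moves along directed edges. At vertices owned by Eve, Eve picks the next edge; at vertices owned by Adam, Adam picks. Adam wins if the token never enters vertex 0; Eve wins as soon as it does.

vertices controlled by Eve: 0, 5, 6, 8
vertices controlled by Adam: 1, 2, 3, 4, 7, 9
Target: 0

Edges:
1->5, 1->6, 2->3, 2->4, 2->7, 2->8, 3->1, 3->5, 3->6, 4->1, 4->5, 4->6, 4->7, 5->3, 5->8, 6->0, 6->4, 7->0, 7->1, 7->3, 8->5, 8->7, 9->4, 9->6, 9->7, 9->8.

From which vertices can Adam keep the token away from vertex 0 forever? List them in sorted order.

A0 = {0}
A1: add {6} — 6 (Eve) has 6→0.
A2 = A1; e.g. 1 (Adam) can still go to 5. Fixed point.
Eve's attractor = {0, 6}; Adam avoids the target exactly from the complement.

1, 2, 3, 4, 5, 7, 8, 9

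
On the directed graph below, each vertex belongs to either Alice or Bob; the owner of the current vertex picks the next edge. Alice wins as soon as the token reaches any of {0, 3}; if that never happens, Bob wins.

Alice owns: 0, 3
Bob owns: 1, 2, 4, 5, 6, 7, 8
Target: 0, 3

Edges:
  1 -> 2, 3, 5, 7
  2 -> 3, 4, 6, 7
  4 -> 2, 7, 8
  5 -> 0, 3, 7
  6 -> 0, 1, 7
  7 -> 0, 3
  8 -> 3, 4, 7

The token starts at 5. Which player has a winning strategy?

A0 = {0, 3}
A1: add {7} — 7 (Bob): all of {0, 3} already in.
A2: add {5} — 5 (Bob): all of {0, 3, 7} already in.
A3 = A2; e.g. 1 (Bob) can still go to 2. Fixed point.
5 ∈ A2, so Alice can force the target.

Alice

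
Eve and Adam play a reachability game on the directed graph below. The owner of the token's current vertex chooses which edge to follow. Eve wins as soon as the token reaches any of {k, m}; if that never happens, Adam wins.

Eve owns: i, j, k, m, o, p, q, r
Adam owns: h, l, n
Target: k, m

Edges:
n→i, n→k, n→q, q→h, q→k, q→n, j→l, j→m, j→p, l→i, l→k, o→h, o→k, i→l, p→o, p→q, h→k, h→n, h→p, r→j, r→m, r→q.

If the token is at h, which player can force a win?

Adam

A0 = {k, m}
A1: add {j, o, q, r} — j (Eve) has j→m; o (Eve) has o→k; q (Eve) has q→k; r (Eve) has r→m.
A2: add {p} — p (Eve) has p→o.
A3 = A2; e.g. h (Adam) can still go to n. Fixed point.
h never enters the attractor, so Adam can avoid the target forever.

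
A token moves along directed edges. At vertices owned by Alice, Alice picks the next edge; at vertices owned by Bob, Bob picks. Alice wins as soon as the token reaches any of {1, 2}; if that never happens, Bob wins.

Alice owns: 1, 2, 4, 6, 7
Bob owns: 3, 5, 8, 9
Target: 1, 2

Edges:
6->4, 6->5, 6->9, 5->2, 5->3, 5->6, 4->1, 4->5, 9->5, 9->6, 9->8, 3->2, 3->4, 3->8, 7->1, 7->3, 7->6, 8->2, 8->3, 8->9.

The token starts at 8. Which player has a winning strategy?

Bob

A0 = {1, 2}
A1: add {4, 7} — 4 (Alice) has 4→1; 7 (Alice) has 7→1.
A2: add {6} — 6 (Alice) has 6→4.
A3 = A2; e.g. 3 (Bob) can still go to 8. Fixed point.
8 never enters the attractor, so Bob can avoid the target forever.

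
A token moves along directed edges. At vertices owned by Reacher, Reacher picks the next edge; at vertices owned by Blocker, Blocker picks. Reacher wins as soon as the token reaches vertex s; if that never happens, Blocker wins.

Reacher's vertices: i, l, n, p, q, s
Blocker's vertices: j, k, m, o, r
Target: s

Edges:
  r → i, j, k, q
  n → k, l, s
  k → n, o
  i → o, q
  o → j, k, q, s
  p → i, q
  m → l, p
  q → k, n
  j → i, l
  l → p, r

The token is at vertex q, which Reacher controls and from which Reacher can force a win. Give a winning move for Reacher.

n

A0 = {s}
A1: add {n} — n (Reacher) has n→s.
A2: add {q} — q (Reacher) has q→n.
A3: add {i, p} — i (Reacher) has i→q; p (Reacher) has p→q.
A4: add {l} — l (Reacher) has l→p.
A5: add {j, m} — j (Blocker): all of {i, l} already in; m (Blocker): all of {l, p} already in.
A6 = A5; e.g. k (Blocker) can still go to o. Fixed point.
From q, successor n is in the attractor (rank 1); the other successor k is not.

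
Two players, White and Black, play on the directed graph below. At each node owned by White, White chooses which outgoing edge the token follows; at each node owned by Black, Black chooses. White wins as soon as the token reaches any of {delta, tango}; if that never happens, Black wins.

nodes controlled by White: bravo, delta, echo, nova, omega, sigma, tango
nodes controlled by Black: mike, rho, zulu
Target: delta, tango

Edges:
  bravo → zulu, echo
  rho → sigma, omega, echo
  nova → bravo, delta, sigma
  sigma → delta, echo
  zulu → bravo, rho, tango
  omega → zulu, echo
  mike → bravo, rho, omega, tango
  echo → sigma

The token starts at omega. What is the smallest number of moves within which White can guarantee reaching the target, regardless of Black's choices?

A0 = {delta, tango}
A1: add {nova, sigma} — nova (White) has nova→delta; sigma (White) has sigma→delta.
A2: add {echo} — echo (White) has echo→sigma.
A3: add {bravo, omega} — bravo (White) has bravo→echo; omega (White) has omega→echo.
omega enters the attractor at level 3, so White can force the target in 3 moves from there.

3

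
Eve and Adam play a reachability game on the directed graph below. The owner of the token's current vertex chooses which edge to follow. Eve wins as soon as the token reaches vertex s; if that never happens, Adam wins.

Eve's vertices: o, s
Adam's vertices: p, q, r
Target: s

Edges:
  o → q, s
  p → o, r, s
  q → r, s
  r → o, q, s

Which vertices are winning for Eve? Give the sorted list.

o, s

A0 = {s}
A1: add {o} — o (Eve) has o→s.
A2 = A1; e.g. p (Adam) can still go to r. Fixed point.
Eve's winning region = {o, s}.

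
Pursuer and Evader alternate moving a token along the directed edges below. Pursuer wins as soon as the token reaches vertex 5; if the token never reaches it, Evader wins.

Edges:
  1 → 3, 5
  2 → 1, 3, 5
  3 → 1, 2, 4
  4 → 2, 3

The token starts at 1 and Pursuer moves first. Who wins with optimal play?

Pursuer

Track states (vertex, player-to-move).
A0 = {(5,Pursuer), (5,Evader)}
A1: add {(1,Pursuer), (2,Pursuer)}.
(1,Pursuer) ∈ A1 ⇒ Pursuer forces the target.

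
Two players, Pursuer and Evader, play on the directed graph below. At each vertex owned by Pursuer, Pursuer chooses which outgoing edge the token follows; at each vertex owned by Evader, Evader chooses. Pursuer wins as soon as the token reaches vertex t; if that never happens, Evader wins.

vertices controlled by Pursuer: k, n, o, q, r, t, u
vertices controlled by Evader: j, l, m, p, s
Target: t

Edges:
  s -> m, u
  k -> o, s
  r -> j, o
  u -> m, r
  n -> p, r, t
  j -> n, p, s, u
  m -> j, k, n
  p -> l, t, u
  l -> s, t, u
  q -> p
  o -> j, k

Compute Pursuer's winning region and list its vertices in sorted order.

A0 = {t}
A1: add {n} — n (Pursuer) has n→t.
A2 = A1; e.g. j (Evader) can still go to p. Fixed point.
Pursuer's winning region = {n, t}.

n, t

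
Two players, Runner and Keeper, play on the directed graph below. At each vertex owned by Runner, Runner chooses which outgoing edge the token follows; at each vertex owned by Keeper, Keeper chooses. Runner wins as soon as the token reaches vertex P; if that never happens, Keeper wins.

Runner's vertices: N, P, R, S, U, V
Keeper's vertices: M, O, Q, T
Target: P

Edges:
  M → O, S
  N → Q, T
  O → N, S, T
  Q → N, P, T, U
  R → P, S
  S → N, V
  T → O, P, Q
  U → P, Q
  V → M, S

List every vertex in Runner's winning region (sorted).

A0 = {P}
A1: add {R, U} — R (Runner) has R→P; U (Runner) has U→P.
A2 = A1; e.g. M (Keeper) can still go to O. Fixed point.
Runner's winning region = {P, R, U}.

P, R, U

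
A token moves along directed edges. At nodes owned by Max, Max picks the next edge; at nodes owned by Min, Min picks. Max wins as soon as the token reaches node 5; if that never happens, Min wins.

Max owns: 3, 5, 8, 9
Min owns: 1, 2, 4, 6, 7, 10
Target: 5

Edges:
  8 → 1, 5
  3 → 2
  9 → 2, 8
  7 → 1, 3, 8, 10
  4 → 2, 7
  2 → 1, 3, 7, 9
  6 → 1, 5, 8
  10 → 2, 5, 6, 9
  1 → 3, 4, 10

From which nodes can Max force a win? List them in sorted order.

A0 = {5}
A1: add {8} — 8 (Max) has 8→5.
A2: add {9} — 9 (Max) has 9→8.
A3 = A2; e.g. 1 (Min) can still go to 3. Fixed point.
Max's winning region = {5, 8, 9}.

5, 8, 9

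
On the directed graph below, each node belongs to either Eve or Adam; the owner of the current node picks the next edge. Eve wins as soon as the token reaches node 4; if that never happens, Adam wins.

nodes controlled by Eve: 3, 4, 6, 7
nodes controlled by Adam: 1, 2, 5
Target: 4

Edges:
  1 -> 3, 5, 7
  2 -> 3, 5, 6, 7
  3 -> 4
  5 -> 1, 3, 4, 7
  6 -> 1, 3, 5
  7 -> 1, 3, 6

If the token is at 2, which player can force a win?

Adam

A0 = {4}
A1: add {3} — 3 (Eve) has 3→4.
A2: add {6, 7} — 6 (Eve) has 6→3; 7 (Eve) has 7→3.
A3 = A2; e.g. 1 (Adam) can still go to 5. Fixed point.
2 never enters the attractor, so Adam can avoid the target forever.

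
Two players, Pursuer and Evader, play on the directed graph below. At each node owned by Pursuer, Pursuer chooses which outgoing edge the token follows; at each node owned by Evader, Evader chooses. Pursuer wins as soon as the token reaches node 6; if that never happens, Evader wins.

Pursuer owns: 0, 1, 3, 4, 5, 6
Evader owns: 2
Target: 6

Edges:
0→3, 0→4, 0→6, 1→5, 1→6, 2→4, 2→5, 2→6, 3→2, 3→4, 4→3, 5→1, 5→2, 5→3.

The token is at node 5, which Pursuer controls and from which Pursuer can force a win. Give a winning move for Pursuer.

A0 = {6}
A1: add {0, 1} — 0 (Pursuer) has 0→6; 1 (Pursuer) has 1→6.
A2: add {5} — 5 (Pursuer) has 5→1.
A3 = A2; e.g. 2 (Evader) can still go to 4. Fixed point.
From 5, successor 1 is in the attractor (rank 1); the other successors 2, 3 are not.

1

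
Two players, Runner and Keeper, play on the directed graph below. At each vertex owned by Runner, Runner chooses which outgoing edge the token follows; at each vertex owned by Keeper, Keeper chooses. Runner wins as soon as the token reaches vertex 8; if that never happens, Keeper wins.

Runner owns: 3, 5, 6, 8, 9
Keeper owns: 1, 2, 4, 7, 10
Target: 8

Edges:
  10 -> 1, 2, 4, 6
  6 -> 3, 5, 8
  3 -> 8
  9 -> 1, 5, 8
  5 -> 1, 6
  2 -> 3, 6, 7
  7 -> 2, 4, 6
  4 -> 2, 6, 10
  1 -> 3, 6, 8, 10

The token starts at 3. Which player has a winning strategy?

A0 = {8}
A1: add {3, 6, 9} — 3 (Runner) has 3→8; 6 (Runner) has 6→8; 9 (Runner) has 9→8.
3 ∈ A1, so Runner can force the target.

Runner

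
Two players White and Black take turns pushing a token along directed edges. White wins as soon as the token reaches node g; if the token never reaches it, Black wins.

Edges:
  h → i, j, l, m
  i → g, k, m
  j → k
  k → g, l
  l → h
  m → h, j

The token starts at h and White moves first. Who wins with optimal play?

White

Track states (vertex, player-to-move).
A0 = {(g,White), (g,Black)}
A1: add {(i,White), (k,White)}.
A2: add {(j,Black)}.
A3: add {(h,White), (m,White)}.
(h,White) ∈ A3 ⇒ White forces the target.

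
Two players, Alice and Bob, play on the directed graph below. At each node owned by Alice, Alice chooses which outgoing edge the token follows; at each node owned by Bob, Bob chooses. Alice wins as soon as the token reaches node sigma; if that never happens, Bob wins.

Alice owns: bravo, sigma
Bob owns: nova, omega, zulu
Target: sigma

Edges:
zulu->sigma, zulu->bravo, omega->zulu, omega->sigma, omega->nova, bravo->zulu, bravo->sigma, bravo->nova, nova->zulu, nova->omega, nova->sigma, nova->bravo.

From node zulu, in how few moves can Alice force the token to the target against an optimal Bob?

A0 = {sigma}
A1: add {bravo} — bravo (Alice) has bravo→sigma.
A2: add {zulu} — zulu (Bob): all of {sigma, bravo} already in.
A3 = A2; e.g. omega (Bob) can still go to nova. Fixed point.
zulu enters the attractor at level 2, so Alice can force the target in 2 moves from there.

2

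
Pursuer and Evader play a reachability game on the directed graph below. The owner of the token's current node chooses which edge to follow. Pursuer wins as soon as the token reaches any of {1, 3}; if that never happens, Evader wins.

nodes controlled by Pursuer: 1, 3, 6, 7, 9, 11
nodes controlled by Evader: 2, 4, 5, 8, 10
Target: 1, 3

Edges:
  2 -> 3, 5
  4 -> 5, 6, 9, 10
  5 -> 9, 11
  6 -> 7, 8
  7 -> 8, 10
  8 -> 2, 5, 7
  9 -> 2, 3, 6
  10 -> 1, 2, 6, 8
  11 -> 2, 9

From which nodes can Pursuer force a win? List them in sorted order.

A0 = {1, 3}
A1: add {9} — 9 (Pursuer) has 9→3.
A2: add {11} — 11 (Pursuer) has 11→9.
A3: add {5} — 5 (Evader): all of {9, 11} already in.
A4: add {2} — 2 (Evader): all of {3, 5} already in.
A5 = A4; e.g. 4 (Evader) can still go to 6. Fixed point.
Pursuer's winning region = {1, 2, 3, 5, 9, 11}.

1, 2, 3, 5, 9, 11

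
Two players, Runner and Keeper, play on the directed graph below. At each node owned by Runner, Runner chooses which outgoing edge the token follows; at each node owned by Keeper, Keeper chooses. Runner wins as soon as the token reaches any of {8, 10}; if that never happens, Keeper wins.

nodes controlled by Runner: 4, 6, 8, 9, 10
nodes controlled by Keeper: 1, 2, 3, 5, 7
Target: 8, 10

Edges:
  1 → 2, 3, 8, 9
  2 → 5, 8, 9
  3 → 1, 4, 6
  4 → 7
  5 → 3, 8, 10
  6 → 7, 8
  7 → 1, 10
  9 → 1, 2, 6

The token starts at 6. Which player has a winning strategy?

Runner

A0 = {8, 10}
A1: add {6} — 6 (Runner) has 6→8.
6 ∈ A1, so Runner can force the target.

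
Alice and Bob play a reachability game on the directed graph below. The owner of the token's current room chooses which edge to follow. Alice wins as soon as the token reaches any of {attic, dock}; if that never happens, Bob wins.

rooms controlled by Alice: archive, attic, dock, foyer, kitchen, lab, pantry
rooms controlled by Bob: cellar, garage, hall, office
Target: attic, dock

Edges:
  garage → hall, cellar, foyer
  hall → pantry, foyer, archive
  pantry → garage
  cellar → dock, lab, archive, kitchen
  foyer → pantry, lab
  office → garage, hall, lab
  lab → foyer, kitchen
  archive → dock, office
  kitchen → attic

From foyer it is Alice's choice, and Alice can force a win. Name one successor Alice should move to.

lab

A0 = {attic, dock}
A1: add {archive, kitchen} — archive (Alice) has archive→dock; kitchen (Alice) has kitchen→attic.
A2: add {lab} — lab (Alice) has lab→kitchen.
A3: add {cellar, foyer} — cellar (Bob): all of {dock, lab, archive, kitchen} already in; foyer (Alice) has foyer→lab.
A4 = A3; e.g. garage (Bob) can still go to hall. Fixed point.
From foyer, successor lab is in the attractor (rank 2); the other successor pantry is not.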